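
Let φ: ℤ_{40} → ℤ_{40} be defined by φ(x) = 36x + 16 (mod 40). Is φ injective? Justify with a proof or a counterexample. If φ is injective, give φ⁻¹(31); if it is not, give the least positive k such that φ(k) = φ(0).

10

Recall that φ is injective if φ(s) = φ(t) implies s = t.
We have gcd(36, 40) = 4 > 1. Taking s = 0 and t = 10: φ(0) = 16 and φ(10) = 36·10 + 16 = 376 ≡ 16 (mod 40).
So φ(0) = φ(10) while 0 ≠ 10, hence φ is not injective.
Since φ is not injective, we find the least positive k with φ(k) = φ(0): this means 36k ≡ 0 (mod 40), i.e. 40 ∣ 36k. Since gcd(36, 40) = 4, dividing through by 4 this holds exactly when 10 ∣ 9k, and as gcd(9, 10) = 1, exactly when 10 ∣ k.
The smallest positive such k is 10.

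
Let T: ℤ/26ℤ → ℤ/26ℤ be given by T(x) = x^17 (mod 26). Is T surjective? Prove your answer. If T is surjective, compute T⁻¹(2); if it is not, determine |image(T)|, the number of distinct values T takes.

Computing x^17 mod 26 for each x (by repeated squaring, reducing mod 26 at every step), the values T(0), T(1), …, T(25) are: 0, 1, 6, 9, 10, 5, 2, 11, 8, 3, 4, 7, 12, 13, 14, 19, 22, 23, 18, 15, 24, 21, 16, 17, 20, 25.
Every element of ℤ/26ℤ appears exactly once in this list, so T is a bijection, and in particular surjective.
Since T is surjective, we read off the preimage of 2 from the same table: T(6) = 2, so T⁻¹(2) = 6.

6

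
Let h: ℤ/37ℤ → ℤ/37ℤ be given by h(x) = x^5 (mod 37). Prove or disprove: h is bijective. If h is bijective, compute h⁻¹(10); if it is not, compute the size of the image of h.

26

Since 37 is prime, the nonzero elements of ℤ/37ℤ form a cyclic group of order 36.
As gcd(5, 36) = 1, raising to the 5th power is a bijection on this group: if u^5 ≡ v^5 then (uv^{−1})^5 = 1, and the only element of order dividing gcd(5, 36) = 1 is 1, so u = v.
With h(0) = 0 this makes h injective on all of ℤ/37ℤ, hence bijective (finite equal-size domain and codomain). In particular h is bijective.
Since h is bijective, we find the preimage of 10. The inverse of x ↦ x^5 on (ℤ/37ℤ)^× is x ↦ x^29, because 5·29 = 145 = 4·36 + 1 ≡ 1 (mod 36) and x^{36} = 1 for x ≠ 0 (Fermat). So h⁻¹(10) = 10^29 mod 37.
Repeated squaring mod 37: 10^1 ≡ 10, 10^2 ≡ 10² = 100 ≡ 26, 10^4 ≡ 26² = 676 ≡ 10, 10^8 ≡ 10² = 100 ≡ 26, 10^16 ≡ 26² = 676 ≡ 10. Since 29 = 16 + 8 + 4 + 1, 10^29 ≡ 10·26·10·10: 10·26 = 260 ≡ 1, then 1·10 = 10, then 10·10 = 100 ≡ 26. So 10^29 ≡ 26 (mod 37).
Hence h⁻¹(10) = 26.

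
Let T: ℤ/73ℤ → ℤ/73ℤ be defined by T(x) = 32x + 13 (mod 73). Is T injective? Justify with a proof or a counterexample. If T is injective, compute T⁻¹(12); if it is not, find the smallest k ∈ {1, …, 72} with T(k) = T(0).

57

Recall that T is injective when T(x_1) = T(x_2) forces x_1 = x_2.
If T(x_1) = T(x_2), then 32x_1 ≡ 32x_2 (mod 73). Because gcd(32, 73) = 1, we may cancel 32 to get x_1 ≡ x_2 (mod 73).
Thus T is injective.
We now compute 32⁻¹ mod 73 explicitly. Euclid's algorithm: 73 = 2·32 + 9, 32 = 3·9 + 5, 9 = 1·5 + 4, 5 = 1·4 + 1; back-substituting gives 1 = 16·32 − 7·73, so 32⁻¹ ≡ 16 (mod 73).
Since T is injective, we compute T⁻¹(12): solve 32x + 13 ≡ 12 (mod 73), i.e. 32x ≡ 72 (mod 73).
Multiplying by 32⁻¹ = 16 gives x ≡ 16·72 = 1152 = 15·73 + 57 ≡ 57 (mod 73).
Check: T(57) = 32·57 + 13 = 1837 = 25·73 + 12 ≡ 12 (mod 73).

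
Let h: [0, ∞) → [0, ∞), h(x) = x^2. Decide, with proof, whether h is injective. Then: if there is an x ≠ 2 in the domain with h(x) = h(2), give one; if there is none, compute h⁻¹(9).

3

On [0, ∞), x ↦ x^2 is strictly increasing, so h(s) = h(t) forces s = t. So h is injective.
Since x ↦ x^2 is strictly increasing on [0, ∞), it is injective there, so no x ≠ 2 in the domain has h(x) = h(2). We therefore compute h⁻¹(9) = 9^{1/2} = 3 (indeed 3^2 = 9).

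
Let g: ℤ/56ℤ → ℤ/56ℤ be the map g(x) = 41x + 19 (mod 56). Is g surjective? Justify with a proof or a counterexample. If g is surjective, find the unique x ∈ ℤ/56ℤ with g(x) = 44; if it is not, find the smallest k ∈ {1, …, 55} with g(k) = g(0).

By definition, surjectivity means every element of the codomain has a preimage under g.
Since gcd(41, 56) = 1, 41 is invertible modulo 56. Euclid's algorithm: 56 = 1·41 + 15, 41 = 2·15 + 11, 15 = 1·11 + 4, 11 = 2·4 + 3, 4 = 1·3 + 1; back-substituting gives 1 = 41·41 − 30·56, so 41⁻¹ ≡ 41 (mod 56).
For any y ∈ ℤ/56ℤ, x = 41(y − 19) mod 56 satisfies g(x) = 41·41(y − 19) + 19 ≡ y (since 41·41 ≡ 1 mod 56). So every y has a preimage.
Thus g is surjective.
Since g is surjective, we find g⁻¹(44): we need 41x ≡ 44 − 19 ≡ 25 (mod 56). Using 41⁻¹ = 41: x ≡ 41·25 = 1025 = 18·56 + 17, so x = 17.
Check: g(17) = 41·17 + 19 = 716 = 12·56 + 44 ≡ 44 (mod 56).

17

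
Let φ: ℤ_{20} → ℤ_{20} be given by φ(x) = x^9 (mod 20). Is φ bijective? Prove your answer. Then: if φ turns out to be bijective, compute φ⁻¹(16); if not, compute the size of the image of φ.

15

φ(0) = 0^9 = 0.
φ(10): Repeated squaring mod 20: 10^1 ≡ 10, 10^2 ≡ 10² = 100 ≡ 0, 10^4 ≡ 0² = 0, 10^8 ≡ 0² = 0. Since 9 = 8 + 1, 10^9 ≡ 0·10: 0·10 = 0. So 10^9 ≡ 0 (mod 20).
So φ(0) = φ(10) = 0 while 0 ≠ 10, so φ is not injective, hence not bijective.
Since φ is not bijective, we determine |image(φ)|. Computing x^9 mod 20 for each x (by repeated squaring, reducing mod 20 at every step), the values φ(0), φ(1), …, φ(19) are: 0, 1, 12, 3, 4, 5, 16, 7, 8, 9, 0, 11, 12, 13, 4, 15, 16, 17, 8, 19.
The distinct values are {0, 1, 3, 4, 5, 7, 8, 9, 11, 12, 13, 15, 16, 17, 19}; there are 15 of them.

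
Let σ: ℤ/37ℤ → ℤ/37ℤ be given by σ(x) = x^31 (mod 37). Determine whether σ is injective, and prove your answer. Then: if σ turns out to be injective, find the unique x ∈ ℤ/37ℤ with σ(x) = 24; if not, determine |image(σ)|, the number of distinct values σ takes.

Since 37 is prime, the nonzero elements of ℤ/37ℤ form a cyclic group of order 36.
As gcd(31, 36) = 1, raising to the 31st power is a bijection on this group: if a^31 ≡ b^31 then (ab^{−1})^31 = 1, and the only element of order dividing gcd(31, 36) = 1 is 1, so a = b.
With σ(0) = 0 this makes σ injective on all of ℤ/37ℤ, hence bijective (finite equal-size domain and codomain). In particular σ is injective.
Since σ is injective, we find the preimage of 24. The inverse of x ↦ x^31 on (ℤ/37ℤ)^× is x ↦ x^7, because 31·7 = 217 = 6·36 + 1 ≡ 1 (mod 36) and x^{36} = 1 for x ≠ 0 (Fermat). So σ⁻¹(24) = 24^7 mod 37.
Repeated squaring mod 37: 24^1 ≡ 24, 24^2 ≡ 24² = 576 ≡ 21, 24^4 ≡ 21² = 441 ≡ 34. Since 7 = 4 + 2 + 1, 24^7 ≡ 34·21·24: 34·21 = 714 ≡ 11, then 11·24 = 264 ≡ 5. So 24^7 ≡ 5 (mod 37).
Hence σ⁻¹(24) = 5.

5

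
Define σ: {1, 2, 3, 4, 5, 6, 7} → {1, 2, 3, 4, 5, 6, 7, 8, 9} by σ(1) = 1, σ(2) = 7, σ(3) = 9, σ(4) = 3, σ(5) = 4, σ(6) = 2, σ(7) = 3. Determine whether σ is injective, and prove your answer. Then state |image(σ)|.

6

σ(4) = 3 = σ(7) with 4 ≠ 7, so σ is not injective.
The image of σ is {1, 2, 3, 4, 7, 9}, which has 6 elements.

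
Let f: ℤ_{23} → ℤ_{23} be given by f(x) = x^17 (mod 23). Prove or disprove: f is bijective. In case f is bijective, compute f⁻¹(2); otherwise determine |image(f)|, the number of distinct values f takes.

Since 23 is prime, the nonzero elements of ℤ_{23} form a cyclic group of order 22.
As gcd(17, 22) = 1, raising to the 17th power is a bijection on this group: if x_1^17 ≡ x_2^17 then (x_1x_2^{−1})^17 = 1, and the only element of order dividing gcd(17, 22) = 1 is 1, so x_1 = x_2.
With f(0) = 0 this makes f injective on all of ℤ_{23}, hence bijective (finite equal-size domain and codomain). In particular f is bijective.
Since f is bijective, we find the preimage of 2. The inverse of x ↦ x^17 on (ℤ_{23})^× is x ↦ x^13, because 17·13 = 221 = 10·22 + 1 ≡ 1 (mod 22) and x^{22} = 1 for x ≠ 0 (Fermat). So f⁻¹(2) = 2^13 mod 23.
Repeated squaring mod 23: 2^1 ≡ 2, 2^2 ≡ 2² = 4, 2^4 ≡ 4² = 16, 2^8 ≡ 16² = 256 ≡ 3. Since 13 = 8 + 4 + 1, 2^13 ≡ 3·16·2: 3·16 = 48 ≡ 2, then 2·2 = 4. So 2^13 ≡ 4 (mod 23).
Hence f⁻¹(2) = 4.

4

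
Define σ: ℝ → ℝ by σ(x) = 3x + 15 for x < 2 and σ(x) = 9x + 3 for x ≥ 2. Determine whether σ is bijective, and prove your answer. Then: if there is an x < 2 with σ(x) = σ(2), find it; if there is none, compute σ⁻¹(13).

Both pieces are strictly increasing (slopes 3 and 9), so each is injective on its own interval.
The left piece maps (−∞, 2) onto (−∞, 21); the right piece maps [2, ∞) onto [21, ∞).
Since 21 = 21, the images partition ℝ: σ is injective and surjective, hence bijective.
Because the two images are disjoint, no x < 2 has σ(x) = σ(2), so we compute σ⁻¹(13): 13 lies in (−∞, 21), so solve 3x + 15 = 13: x = (13 − 15)/3 = −2/3.

-2/3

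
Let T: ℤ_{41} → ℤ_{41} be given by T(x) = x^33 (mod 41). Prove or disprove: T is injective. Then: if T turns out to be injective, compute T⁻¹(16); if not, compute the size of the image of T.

Since 41 is prime, the nonzero elements of ℤ_{41} form a cyclic group of order 40.
As gcd(33, 40) = 1, raising to the 33rd power is a bijection on this group: if a^33 ≡ b^33 then (ab^{−1})^33 = 1, and the only element of order dividing gcd(33, 40) = 1 is 1, so a = b.
With T(0) = 0 this makes T injective on all of ℤ_{41}, hence bijective (finite equal-size domain and codomain). In particular T is injective.
Since T is injective, we find the preimage of 16. The inverse of x ↦ x^33 on (ℤ_{41})^× is x ↦ x^17, because 33·17 = 561 = 14·40 + 1 ≡ 1 (mod 40) and x^{40} = 1 for x ≠ 0 (Fermat). So T⁻¹(16) = 16^17 mod 41.
Repeated squaring mod 41: 16^1 ≡ 16, 16^2 ≡ 16² = 256 ≡ 10, 16^4 ≡ 10² = 100 ≡ 18, 16^8 ≡ 18² = 324 ≡ 37, 16^16 ≡ 37² = 1369 ≡ 16. Since 17 = 16 + 1, 16^17 ≡ 16·16: 16·16 = 256 ≡ 10. So 16^17 ≡ 10 (mod 41).
Hence T⁻¹(16) = 10.

10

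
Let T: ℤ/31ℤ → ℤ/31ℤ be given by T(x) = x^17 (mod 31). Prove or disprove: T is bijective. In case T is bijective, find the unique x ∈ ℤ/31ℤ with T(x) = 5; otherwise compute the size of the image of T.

Since 31 is prime, the nonzero elements of ℤ/31ℤ form a cyclic group of order 30.
As gcd(17, 30) = 1, raising to the 17th power is a bijection on this group: if u^17 ≡ v^17 then (uv^{−1})^17 = 1, and the only element of order dividing gcd(17, 30) = 1 is 1, so u = v.
With T(0) = 0 this makes T injective on all of ℤ/31ℤ, hence bijective (finite equal-size domain and codomain). In particular T is bijective.
Since T is bijective, we find the preimage of 5. The inverse of x ↦ x^17 on (ℤ/31ℤ)^× is x ↦ x^23, because 17·23 = 391 = 13·30 + 1 ≡ 1 (mod 30) and x^{30} = 1 for x ≠ 0 (Fermat). So T⁻¹(5) = 5^23 mod 31.
Repeated squaring mod 31: 5^1 ≡ 5, 5^2 ≡ 5² = 25, 5^4 ≡ 25² = 625 ≡ 5, 5^8 ≡ 5² = 25, 5^16 ≡ 25² = 625 ≡ 5. Since 23 = 16 + 4 + 2 + 1, 5^23 ≡ 5·5·25·5: 5·5 = 25, then 25·25 = 625 ≡ 5, then 5·5 = 25. So 5^23 ≡ 25 (mod 31).
Hence T⁻¹(5) = 25.

25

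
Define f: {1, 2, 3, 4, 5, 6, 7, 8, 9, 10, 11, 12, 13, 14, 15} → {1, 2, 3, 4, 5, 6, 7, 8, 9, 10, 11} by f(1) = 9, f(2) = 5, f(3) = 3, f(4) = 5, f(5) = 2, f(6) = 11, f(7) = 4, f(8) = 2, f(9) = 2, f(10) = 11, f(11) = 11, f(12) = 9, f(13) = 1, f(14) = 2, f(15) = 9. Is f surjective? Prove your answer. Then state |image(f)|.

7

No element maps to 6, so f is not surjective.
The image of f is {1, 2, 3, 4, 5, 9, 11}, which has 7 elements.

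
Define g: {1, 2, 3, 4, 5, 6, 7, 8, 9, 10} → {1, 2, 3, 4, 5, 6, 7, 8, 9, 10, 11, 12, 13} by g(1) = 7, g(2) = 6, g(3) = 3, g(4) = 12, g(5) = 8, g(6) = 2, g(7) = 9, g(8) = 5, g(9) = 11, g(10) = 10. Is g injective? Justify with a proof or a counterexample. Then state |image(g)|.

The values g(1), …, g(10) are 7, 6, 3, 12, 8, 2, 9, 5, 11, 10 — all distinct.
So g(a) = g(b) only when a = b, and g is injective.
The image of g is {2, 3, 5, 6, 7, 8, 9, 10, 11, 12}, which has 10 elements.

10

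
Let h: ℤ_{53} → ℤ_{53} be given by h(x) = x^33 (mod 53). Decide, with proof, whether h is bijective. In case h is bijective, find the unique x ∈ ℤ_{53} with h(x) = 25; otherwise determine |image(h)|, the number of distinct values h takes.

11

Since 53 is prime, the nonzero elements of ℤ_{53} form a cyclic group of order 52.
As gcd(33, 52) = 1, raising to the 33rd power is a bijection on this group: if s^33 ≡ t^33 then (st^{−1})^33 = 1, and the only element of order dividing gcd(33, 52) = 1 is 1, so s = t.
With h(0) = 0 this makes h injective on all of ℤ_{53}, hence bijective (finite equal-size domain and codomain). In particular h is bijective.
Since h is bijective, we find the preimage of 25. The inverse of x ↦ x^33 on (ℤ_{53})^× is x ↦ x^41, because 33·41 = 1353 = 26·52 + 1 ≡ 1 (mod 52) and x^{52} = 1 for x ≠ 0 (Fermat). So h⁻¹(25) = 25^41 mod 53.
Repeated squaring mod 53: 25^1 ≡ 25, 25^2 ≡ 25² = 625 ≡ 42, 25^4 ≡ 42² = 1764 ≡ 15, 25^8 ≡ 15² = 225 ≡ 13, 25^16 ≡ 13² = 169 ≡ 10, 25^32 ≡ 10² = 100 ≡ 47. Since 41 = 32 + 8 + 1, 25^41 ≡ 47·13·25: 47·13 = 611 ≡ 28, then 28·25 = 700 ≡ 11. So 25^41 ≡ 11 (mod 53).
Hence h⁻¹(25) = 11.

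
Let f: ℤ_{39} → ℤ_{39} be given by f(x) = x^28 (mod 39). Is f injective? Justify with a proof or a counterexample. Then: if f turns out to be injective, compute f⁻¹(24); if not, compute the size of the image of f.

f(1) = 1^28 = 1.
f(5): Repeated squaring mod 39: 5^1 ≡ 5, 5^2 ≡ 5² = 25, 5^4 ≡ 25² = 625 ≡ 1, 5^8 ≡ 1² = 1, 5^16 ≡ 1² = 1. Since 28 = 16 + 8 + 4, 5^28 ≡ 1·1·1: 1·1 = 1, then 1·1 = 1. So 5^28 ≡ 1 (mod 39).
So f(1) = f(5) = 1 while 1 ≠ 5, hence f is not injective.
Since f is not injective, we determine |image(f)|. Computing x^28 mod 39 for each x (by repeated squaring, reducing mod 39 at every step), the values f(0), f(1), …, f(38) are: 0, 1, 16, 3, 22, 1, 9, 22, 1, 9, 16, 16, 27, 13, 1, 3, 16, 22, 27, 22, 22, 27, 22, 16, 3, 1, 13, 27, 16, 16, 9, 1, 22, 9, 1, 22, 3, 16, 1.
The distinct values are {0, 1, 3, 9, 13, 16, 22, 27}; there are 8 of them.

8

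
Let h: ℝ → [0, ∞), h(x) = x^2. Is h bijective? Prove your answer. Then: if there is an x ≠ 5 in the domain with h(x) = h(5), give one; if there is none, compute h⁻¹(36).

-5

h(5) = 25 = (−5)^2 = h(−5) (since 2 is even), with 5 ≠ −5. So h is not injective, hence not bijective.
For the follow-up, such an x exists: taking x = −5 ∈ ℝ gives h(−5) = 25 = h(5) with −5 ≠ 5.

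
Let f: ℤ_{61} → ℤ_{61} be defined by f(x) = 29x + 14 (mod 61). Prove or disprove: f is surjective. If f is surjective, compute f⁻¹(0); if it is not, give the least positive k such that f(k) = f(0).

Since gcd(29, 61) = 1, 29 is invertible modulo 61. Euclid's algorithm: 61 = 2·29 + 3, 29 = 9·3 + 2, 3 = 1·2 + 1; back-substituting gives 1 = 40·29 − 19·61, so 29⁻¹ ≡ 40 (mod 61).
For any y ∈ ℤ_{61}, x = 40(y − 14) mod 61 satisfies f(x) = 29·40(y − 14) + 14 ≡ y (since 29·40 ≡ 1 mod 61). So every y has a preimage.
Thus f is surjective.
Since f is surjective, we find f⁻¹(0): we need 29x ≡ 0 − 14 ≡ 47 (mod 61). Using 29⁻¹ = 40: x ≡ 40·47 = 1880 = 30·61 + 50, so x = 50.
Check: f(50) = 29·50 + 14 = 1464 = 24·61 + 0 ≡ 0 (mod 61).

50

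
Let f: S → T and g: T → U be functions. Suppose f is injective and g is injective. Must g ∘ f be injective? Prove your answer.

injective

Suppose (g ∘ f)(a) = (g ∘ f)(b), i.e. g(f(a)) = g(f(b)).
Since g is injective, f(a) = f(b). Since f is injective, a = b. So g ∘ f is injective.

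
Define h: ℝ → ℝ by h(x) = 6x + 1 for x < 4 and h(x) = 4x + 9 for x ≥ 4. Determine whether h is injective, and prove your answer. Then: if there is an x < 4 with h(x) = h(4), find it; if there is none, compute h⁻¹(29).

5

Both pieces are strictly increasing (slopes 6 and 4), so each is injective on its own interval.
The left piece maps (−∞, 4) onto (−∞, 25); the right piece maps [4, ∞) onto [25, ∞).
These images are disjoint, so no value is attained by both pieces. Therefore h is injective.
Because the two images are disjoint, no x < 4 has h(x) = h(4), so we compute h⁻¹(29): 29 lies in [25, ∞), so solve 4x + 9 = 29: x = (29 − 9)/4 = 5.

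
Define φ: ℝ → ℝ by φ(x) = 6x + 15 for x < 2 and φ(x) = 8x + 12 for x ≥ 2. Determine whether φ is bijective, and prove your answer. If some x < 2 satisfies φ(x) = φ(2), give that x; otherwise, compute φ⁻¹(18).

1/2

Both pieces are strictly increasing (slopes 6 and 8), so each is injective on its own interval.
The left piece maps (−∞, 2) onto (−∞, 27); the right piece maps [2, ∞) onto [28, ∞).
The images leave a gap (27 has no preimage), so φ is not surjective, hence not bijective.
Because the two images are disjoint, no x < 2 has φ(x) = φ(2), so we compute φ⁻¹(18): 18 lies in (−∞, 27), so solve 6x + 15 = 18: x = (18 − 15)/6 = 1/2.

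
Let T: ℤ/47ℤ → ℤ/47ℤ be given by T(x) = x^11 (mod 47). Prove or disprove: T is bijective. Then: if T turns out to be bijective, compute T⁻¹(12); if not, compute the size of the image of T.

16

Since 47 is prime, the nonzero elements of ℤ/47ℤ form a cyclic group of order 46.
As gcd(11, 46) = 1, raising to the 11th power is a bijection on this group: if u^11 ≡ v^11 then (uv^{−1})^11 = 1, and the only element of order dividing gcd(11, 46) = 1 is 1, so u = v.
With T(0) = 0 this makes T injective on all of ℤ/47ℤ, hence bijective (finite equal-size domain and codomain). In particular T is bijective.
Since T is bijective, we find the preimage of 12. The inverse of x ↦ x^11 on (ℤ/47ℤ)^× is x ↦ x^21, because 11·21 = 231 = 5·46 + 1 ≡ 1 (mod 46) and x^{46} = 1 for x ≠ 0 (Fermat). So T⁻¹(12) = 12^21 mod 47.
Repeated squaring mod 47: 12^1 ≡ 12, 12^2 ≡ 12² = 144 ≡ 3, 12^4 ≡ 3² = 9, 12^8 ≡ 9² = 81 ≡ 34, 12^16 ≡ 34² = 1156 ≡ 28. Since 21 = 16 + 4 + 1, 12^21 ≡ 28·9·12: 28·9 = 252 ≡ 17, then 17·12 = 204 ≡ 16. So 12^21 ≡ 16 (mod 47).
Hence T⁻¹(12) = 16.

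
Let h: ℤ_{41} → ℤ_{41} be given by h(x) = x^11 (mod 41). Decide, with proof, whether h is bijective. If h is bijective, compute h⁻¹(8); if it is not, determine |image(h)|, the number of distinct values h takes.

33

Since 41 is prime, the nonzero elements of ℤ_{41} form a cyclic group of order 40.
As gcd(11, 40) = 1, raising to the 11th power is a bijection on this group: if x_1^11 ≡ x_2^11 then (x_1x_2^{−1})^11 = 1, and the only element of order dividing gcd(11, 40) = 1 is 1, so x_1 = x_2.
With h(0) = 0 this makes h injective on all of ℤ_{41}, hence bijective (finite equal-size domain and codomain). In particular h is bijective.
Since h is bijective, we find the preimage of 8. The inverse of x ↦ x^11 on (ℤ_{41})^× is x ↦ x^11, because 11·11 = 121 = 3·40 + 1 ≡ 1 (mod 40) and x^{40} = 1 for x ≠ 0 (Fermat). So h⁻¹(8) = 8^11 mod 41.
Repeated squaring mod 41: 8^1 ≡ 8, 8^2 ≡ 8² = 64 ≡ 23, 8^4 ≡ 23² = 529 ≡ 37, 8^8 ≡ 37² = 1369 ≡ 16. Since 11 = 8 + 2 + 1, 8^11 ≡ 16·23·8: 16·23 = 368 ≡ 40, then 40·8 = 320 ≡ 33. So 8^11 ≡ 33 (mod 41).
Hence h⁻¹(8) = 33.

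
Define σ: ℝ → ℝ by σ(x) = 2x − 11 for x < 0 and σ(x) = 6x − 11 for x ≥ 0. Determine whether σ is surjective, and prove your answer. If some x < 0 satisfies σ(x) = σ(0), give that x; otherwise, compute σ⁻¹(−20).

Both pieces are strictly increasing (slopes 2 and 6), so each is injective on its own interval.
The left piece maps (−∞, 0) onto (−∞, −11); the right piece maps [0, ∞) onto [−11, ∞).
These images together cover ℝ, so σ is surjective.
Because the two images are disjoint, no x < 0 has σ(x) = σ(0), so we compute σ⁻¹(−20): −20 lies in (−∞, −11), so solve 2x − 11 = −20: x = (−20 + 11)/2 = −9/2.

-9/2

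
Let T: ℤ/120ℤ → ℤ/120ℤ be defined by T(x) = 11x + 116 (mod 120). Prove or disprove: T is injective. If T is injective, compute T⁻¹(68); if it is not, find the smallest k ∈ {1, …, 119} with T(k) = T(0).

72

If T(a) = T(b), then 11a ≡ 11b (mod 120). Because gcd(11, 120) = 1, we may cancel 11 to get a ≡ b (mod 120).
So T is injective.
We now compute 11⁻¹ mod 120 explicitly. Euclid's algorithm: 120 = 10·11 + 10, 11 = 1·10 + 1; back-substituting gives 1 = 11·11 − 1·120, so 11⁻¹ ≡ 11 (mod 120).
Since T is injective, we find T⁻¹(68): we need 11x ≡ 68 − 116 ≡ 72 (mod 120). Using 11⁻¹ = 11: x ≡ 11·72 = 792 = 6·120 + 72, so x = 72.
Check: T(72) = 11·72 + 116 = 908 = 7·120 + 68 ≡ 68 (mod 120).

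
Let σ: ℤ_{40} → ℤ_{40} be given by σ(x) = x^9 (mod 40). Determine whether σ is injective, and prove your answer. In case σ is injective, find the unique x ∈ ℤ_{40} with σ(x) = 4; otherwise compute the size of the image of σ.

25

σ(0) = 0^9 = 0.
σ(10): Repeated squaring mod 40: 10^1 ≡ 10, 10^2 ≡ 10² = 100 ≡ 20, 10^4 ≡ 20² = 400 ≡ 0, 10^8 ≡ 0² = 0. Since 9 = 8 + 1, 10^9 ≡ 0·10: 0·10 = 0. So 10^9 ≡ 0 (mod 40).
So σ(0) = σ(10) = 0 while 0 ≠ 10, hence σ is not injective.
Since σ is not injective, we determine |image(σ)|. Computing x^9 mod 40 for each x (by repeated squaring, reducing mod 40 at every step), the values σ(0), σ(1), …, σ(39) are: 0, 1, 32, 3, 24, 5, 16, 7, 8, 9, 0, 11, 32, 13, 24, 15, 16, 17, 8, 19, 0, 21, 32, 23, 24, 25, 16, 27, 8, 29, 0, 31, 32, 33, 24, 35, 16, 37, 8, 39.
The distinct values are {0, 1, 3, 5, 7, 8, 9, 11, 13, 15, 16, 17, 19, 21, 23, 24, 25, 27, 29, 31, 32, 33, 35, 37, 39}; there are 25 of them.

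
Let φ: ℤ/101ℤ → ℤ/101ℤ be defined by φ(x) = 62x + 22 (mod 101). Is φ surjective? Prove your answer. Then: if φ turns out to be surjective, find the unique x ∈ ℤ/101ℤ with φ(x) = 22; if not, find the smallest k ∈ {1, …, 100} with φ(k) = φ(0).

Since gcd(62, 101) = 1, 62 is invertible modulo 101. Euclid's algorithm: 101 = 1·62 + 39, 62 = 1·39 + 23, 39 = 1·23 + 16, 23 = 1·16 + 7, 16 = 2·7 + 2, 7 = 3·2 + 1; back-substituting gives 1 = 44·62 − 27·101, so 62⁻¹ ≡ 44 (mod 101).
For any y ∈ ℤ/101ℤ, x = 44(y − 22) mod 101 satisfies φ(x) = 62·44(y − 22) + 22 ≡ y (since 62·44 ≡ 1 mod 101). So every y has a preimage.
Thus φ is surjective.
Since φ is surjective, we find φ⁻¹(22): we need 62x ≡ 22 − 22 ≡ 0 (mod 101). Using 62⁻¹ = 44: x ≡ 44·0 = 0, so x = 0.
Check: φ(0) = 62·0 + 22 = 22 ≡ 22 (mod 101).

0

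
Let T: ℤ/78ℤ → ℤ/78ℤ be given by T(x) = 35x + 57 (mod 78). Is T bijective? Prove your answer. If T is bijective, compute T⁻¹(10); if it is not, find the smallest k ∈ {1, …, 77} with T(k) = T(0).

41

If T(a) = T(b), then 35a ≡ 35b (mod 78). Because gcd(35, 78) = 1, we may cancel 35 to get a ≡ b (mod 78).
We now compute 35⁻¹ mod 78 explicitly. Euclid's algorithm: 78 = 2·35 + 8, 35 = 4·8 + 3, 8 = 2·3 + 2, 3 = 1·2 + 1; back-substituting gives 1 = 29·35 − 13·78, so 35⁻¹ ≡ 29 (mod 78).
Then y ↦ 29(y − 57) is a two-sided inverse to T, so every y ∈ ℤ/78ℤ has a preimage.
So T is bijective.
Since T is bijective, we find T⁻¹(10): we need 35x ≡ 10 − 57 ≡ 31 (mod 78). Using 35⁻¹ = 29: x ≡ 29·31 = 899 = 11·78 + 41, so x = 41.
Check: T(41) = 35·41 + 57 = 1492 = 19·78 + 10 ≡ 10 (mod 78).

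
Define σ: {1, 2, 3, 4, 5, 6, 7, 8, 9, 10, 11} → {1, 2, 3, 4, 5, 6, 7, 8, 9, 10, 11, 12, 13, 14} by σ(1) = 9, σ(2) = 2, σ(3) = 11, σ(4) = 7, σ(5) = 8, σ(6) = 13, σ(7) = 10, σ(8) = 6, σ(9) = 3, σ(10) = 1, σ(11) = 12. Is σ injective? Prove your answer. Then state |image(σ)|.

The values σ(1), …, σ(11) are 9, 2, 11, 7, 8, 13, 10, 6, 3, 1, 12 — all distinct.
So σ(a) = σ(b) only when a = b, and σ is injective.
The image of σ is {1, 2, 3, 6, 7, 8, 9, 10, 11, 12, 13}, which has 11 elements.

11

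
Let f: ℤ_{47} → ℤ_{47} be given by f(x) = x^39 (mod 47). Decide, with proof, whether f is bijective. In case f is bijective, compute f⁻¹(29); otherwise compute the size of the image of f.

45

Since 47 is prime, the nonzero elements of ℤ_{47} form a cyclic group of order 46.
As gcd(39, 46) = 1, raising to the 39th power is a bijection on this group: if x_1^39 ≡ x_2^39 then (x_1x_2^{−1})^39 = 1, and the only element of order dividing gcd(39, 46) = 1 is 1, so x_1 = x_2.
With f(0) = 0 this makes f injective on all of ℤ_{47}, hence bijective (finite equal-size domain and codomain). In particular f is bijective.
Since f is bijective, we find the preimage of 29. The inverse of x ↦ x^39 on (ℤ_{47})^× is x ↦ x^13, because 39·13 = 507 = 11·46 + 1 ≡ 1 (mod 46) and x^{46} = 1 for x ≠ 0 (Fermat). So f⁻¹(29) = 29^13 mod 47.
Repeated squaring mod 47: 29^1 ≡ 29, 29^2 ≡ 29² = 841 ≡ 42, 29^4 ≡ 42² = 1764 ≡ 25, 29^8 ≡ 25² = 625 ≡ 14. Since 13 = 8 + 4 + 1, 29^13 ≡ 14·25·29: 14·25 = 350 ≡ 21, then 21·29 = 609 ≡ 45. So 29^13 ≡ 45 (mod 47).
Hence f⁻¹(29) = 45.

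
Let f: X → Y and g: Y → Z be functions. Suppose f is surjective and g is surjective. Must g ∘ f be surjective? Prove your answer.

Let c ∈ Z. Since g is surjective, there is b ∈ Y with g(b) = c. Since f is surjective, there is a ∈ X with f(a) = b.
Then (g ∘ f)(a) = g(b) = c. So g ∘ f is surjective.

surjective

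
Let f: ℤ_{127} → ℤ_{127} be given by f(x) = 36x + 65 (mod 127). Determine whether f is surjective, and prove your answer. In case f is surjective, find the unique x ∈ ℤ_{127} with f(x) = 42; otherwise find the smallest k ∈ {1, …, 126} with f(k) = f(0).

Recall: f is surjective if every y in the codomain equals f(x) for some x in the domain.
Since gcd(36, 127) = 1, 36 is invertible modulo 127. Euclid's algorithm: 127 = 3·36 + 19, 36 = 1·19 + 17, 19 = 1·17 + 2, 17 = 8·2 + 1; back-substituting gives 1 = 60·36 − 17·127, so 36⁻¹ ≡ 60 (mod 127).
For any y ∈ ℤ_{127}, x = 60(y − 65) mod 127 satisfies f(x) = 36·60(y − 65) + 65 ≡ y (since 36·60 ≡ 1 mod 127). So every y has a preimage.
Therefore f is surjective.
Since f is surjective, we find f⁻¹(42): we need 36x ≡ 42 − 65 ≡ 104 (mod 127). Using 36⁻¹ = 60: x ≡ 60·104 = 6240 = 49·127 + 17, so x = 17.
Check: f(17) = 36·17 + 65 = 677 = 5·127 + 42 ≡ 42 (mod 127).

17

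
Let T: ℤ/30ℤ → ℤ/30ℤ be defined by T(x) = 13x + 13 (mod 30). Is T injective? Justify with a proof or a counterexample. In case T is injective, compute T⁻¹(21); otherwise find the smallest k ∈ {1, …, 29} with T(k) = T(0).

26

Suppose T(a) = T(b) in ℤ/30ℤ. Then 13a + 13 ≡ 13b + 13 (mod 30), hence 13(a − b) ≡ 0 (mod 30).
Since gcd(13, 30) = 1, 13 is invertible modulo 30, thus a − b ≡ 0 (mod 30), i.e. a = b.
Thus T is injective.
We now compute 13⁻¹ mod 30 explicitly. Euclid's algorithm: 30 = 2·13 + 4, 13 = 3·4 + 1; back-substituting gives 1 = 7·13 − 3·30, so 13⁻¹ ≡ 7 (mod 30).
Since T is injective, we compute T⁻¹(21): solve 13x + 13 ≡ 21 (mod 30), i.e. 13x ≡ 8 (mod 30).
Multiplying by 13⁻¹ = 7 gives x ≡ 7·8 = 56 = 1·30 + 26 ≡ 26 (mod 30).
Check: T(26) = 13·26 + 13 = 351 = 11·30 + 21 ≡ 21 (mod 30).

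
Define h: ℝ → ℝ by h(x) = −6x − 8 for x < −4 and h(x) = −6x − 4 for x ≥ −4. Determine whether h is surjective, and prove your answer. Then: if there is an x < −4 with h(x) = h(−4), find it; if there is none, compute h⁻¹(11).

-14/3

Both pieces are strictly decreasing (slopes −6 and −6), so each is injective on its own interval.
The left piece maps (−∞, −4) onto (16, ∞); the right piece maps [−4, ∞) onto (−∞, 20].
The union (16, ∞) ∪ (−∞, 20] covers ℝ, so h is surjective.
For the follow-up: the images overlap, so an x < −4 with h(x) = h(−4) exists. h(−4) = 20; solving −6x − 8 = 20 for x < −4 gives x = (20 + 8)/(−6) = −14/3.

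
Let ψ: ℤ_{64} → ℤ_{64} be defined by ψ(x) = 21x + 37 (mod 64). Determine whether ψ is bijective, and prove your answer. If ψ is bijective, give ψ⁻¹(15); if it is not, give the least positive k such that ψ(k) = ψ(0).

2

If ψ(x_1) = ψ(x_2), then 21x_1 ≡ 21x_2 (mod 64). Because gcd(21, 64) = 1, we may cancel 21 to get x_1 ≡ x_2 (mod 64).
We now compute 21⁻¹ mod 64 explicitly. Euclid's algorithm: 64 = 3·21 + 1; back-substituting gives 1 = 61·21 − 20·64, so 21⁻¹ ≡ 61 (mod 64).
Then y ↦ 61(y − 37) is a two-sided inverse to ψ, so every y ∈ ℤ_{64} has a preimage.
Therefore ψ is bijective.
Since ψ is bijective, we compute ψ⁻¹(15): solve 21x + 37 ≡ 15 (mod 64), i.e. 21x ≡ 42 (mod 64).
Multiplying by 21⁻¹ = 61 gives x ≡ 61·42 = 2562 = 40·64 + 2 ≡ 2 (mod 64).
Check: ψ(2) = 21·2 + 37 = 79 = 1·64 + 15 ≡ 15 (mod 64).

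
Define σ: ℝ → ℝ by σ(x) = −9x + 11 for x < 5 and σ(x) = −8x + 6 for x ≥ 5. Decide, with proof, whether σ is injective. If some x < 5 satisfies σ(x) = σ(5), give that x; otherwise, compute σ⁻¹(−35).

41/8

Both pieces are strictly decreasing (slopes −9 and −8), so each is injective on its own interval.
The left piece maps (−∞, 5) onto (−34, ∞); the right piece maps [5, ∞) onto (−∞, −34].
These images are disjoint, so no value is attained by both pieces. Hence σ is injective.
Because the two images are disjoint, no x < 5 has σ(x) = σ(5), so we compute σ⁻¹(−35): −35 lies in (−∞, −34], so solve −8x + 6 = −35: x = (−35 − 6)/(−8) = 41/8.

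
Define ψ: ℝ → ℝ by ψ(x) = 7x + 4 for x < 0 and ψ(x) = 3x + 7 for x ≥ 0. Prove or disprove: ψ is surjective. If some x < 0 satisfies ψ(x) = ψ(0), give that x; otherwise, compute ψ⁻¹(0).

Both pieces are strictly increasing (slopes 7 and 3), so each is injective on its own interval.
The left piece maps (−∞, 0) onto (−∞, 4); the right piece maps [0, ∞) onto [7, ∞).
The union (−∞, 4) ∪ [7, ∞) omits the interval between 4 and 7; in particular 4 has no preimage. So ψ is not surjective.
Because the two images are disjoint, no x < 0 has ψ(x) = ψ(0), so we compute ψ⁻¹(0): 0 lies in (−∞, 4), so solve 7x + 4 = 0: x = (0 − 4)/7 = −4/7.

-4/7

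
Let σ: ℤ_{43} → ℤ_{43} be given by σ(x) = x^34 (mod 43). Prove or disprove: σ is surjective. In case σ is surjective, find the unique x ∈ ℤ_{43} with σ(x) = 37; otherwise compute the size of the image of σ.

σ(21): Repeated squaring mod 43: 21^1 ≡ 21, 21^2 ≡ 21² = 441 ≡ 11, 21^4 ≡ 11² = 121 ≡ 35, 21^8 ≡ 35² = 1225 ≡ 21, 21^16 ≡ 21² = 441 ≡ 11, 21^32 ≡ 11² = 121 ≡ 35. Since 34 = 32 + 2, 21^34 ≡ 35·11: 35·11 = 385 ≡ 41. So 21^34 ≡ 41 (mod 43).
σ(22): Repeated squaring mod 43: 22^1 ≡ 22, 22^2 ≡ 22² = 484 ≡ 11, 22^4 ≡ 11² = 121 ≡ 35, 22^8 ≡ 35² = 1225 ≡ 21, 22^16 ≡ 21² = 441 ≡ 11, 22^32 ≡ 11² = 121 ≡ 35. Since 34 = 32 + 2, 22^34 ≡ 35·11: 35·11 = 385 ≡ 41. So 22^34 ≡ 41 (mod 43).
So σ(21) = σ(22) = 41 while 21 ≠ 22, hence σ is not injective.
A non-injective map from the 43-element set ℤ_{43} to itself takes at most 42 distinct values, so it cannot be surjective. Hence σ is not surjective.
Since σ is not surjective, we determine |image(σ)|. Computing x^34 mod 43 for each x (by repeated squaring, reducing mod 43 at every step), the values σ(0), σ(1), …, σ(42) are: 0, 1, 21, 31, 11, 10, 6, 36, 16, 15, 38, 4, 40, 17, 25, 9, 35, 13, 14, 23, 24, 41, 41, 24, 23, 14, 13, 35, 9, 25, 17, 40, 4, 38, 15, 16, 36, 6, 10, 11, 31, 21, 1.
The distinct values are {0, 1, 4, 6, 9, 10, 11, 13, 14, 15, 16, 17, 21, 23, 24, 25, 31, 35, 36, 38, 40, 41}; there are 22 of them.

22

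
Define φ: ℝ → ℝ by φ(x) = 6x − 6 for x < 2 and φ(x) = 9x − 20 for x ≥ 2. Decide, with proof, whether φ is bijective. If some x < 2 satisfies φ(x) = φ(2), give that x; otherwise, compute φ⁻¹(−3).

2/3

Both pieces are strictly increasing (slopes 6 and 9), so each is injective on its own interval.
The left piece maps (−∞, 2) onto (−∞, 6); the right piece maps [2, ∞) onto [−2, ∞).
These images overlap. In particular φ(2) = −2 (right piece), and solving 6x − 6 = −2 on the left piece gives x = 2/3 < 2.
So φ(2/3) = φ(2) with 2/3 ≠ 2, and φ is not injective, hence not bijective. This x = 2/3 is the requested value below 2.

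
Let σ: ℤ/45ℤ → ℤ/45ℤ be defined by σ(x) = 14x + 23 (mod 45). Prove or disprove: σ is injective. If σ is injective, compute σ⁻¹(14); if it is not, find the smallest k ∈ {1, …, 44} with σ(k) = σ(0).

Suppose σ(s) = σ(t) in ℤ/45ℤ. Then 14s + 23 ≡ 14t + 23 (mod 45), therefore 14(s − t) ≡ 0 (mod 45).
Since gcd(14, 45) = 1, 14 is invertible modulo 45, so s − t ≡ 0 (mod 45), i.e. s = t.
Thus σ is injective.
We now compute 14⁻¹ mod 45 explicitly. Euclid's algorithm: 45 = 3·14 + 3, 14 = 4·3 + 2, 3 = 1·2 + 1; back-substituting gives 1 = 29·14 − 9·45, so 14⁻¹ ≡ 29 (mod 45).
Since σ is injective, we find σ⁻¹(14): we need 14x ≡ 14 − 23 ≡ 36 (mod 45). Using 14⁻¹ = 29: x ≡ 29·36 = 1044 = 23·45 + 9, so x = 9.
Check: σ(9) = 14·9 + 23 = 149 = 3·45 + 14 ≡ 14 (mod 45).

9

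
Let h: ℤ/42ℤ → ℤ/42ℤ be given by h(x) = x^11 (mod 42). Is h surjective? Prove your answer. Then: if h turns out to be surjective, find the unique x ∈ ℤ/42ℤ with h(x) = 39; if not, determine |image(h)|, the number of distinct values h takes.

Computing x^11 mod 42 for each x (by repeated squaring, reducing mod 42 at every step), the values h(0), h(1), …, h(41) are: 0, 1, 32, 33, 16, 17, 6, 7, 8, 39, 40, 23, 24, 13, 14, 15, 4, 5, 30, 31, 20, 21, 22, 11, 12, 37, 38, 27, 28, 29, 18, 19, 2, 3, 34, 35, 36, 25, 26, 9, 10, 41.
Every element of ℤ/42ℤ appears exactly once in this list, so h is a bijection, and in particular surjective.
Since h is surjective, we read off the preimage of 39 from the same table: h(9) = 39, so h⁻¹(39) = 9.

9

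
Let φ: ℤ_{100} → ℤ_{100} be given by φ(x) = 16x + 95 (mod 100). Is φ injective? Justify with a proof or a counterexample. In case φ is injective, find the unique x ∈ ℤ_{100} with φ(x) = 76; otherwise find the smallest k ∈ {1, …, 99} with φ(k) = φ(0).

We have gcd(16, 100) = 4 > 1. Taking a = 0 and b = 25: φ(0) = 95 and φ(25) = 16·25 + 95 = 495 ≡ 95 (mod 100).
So φ(0) = φ(25) while 0 ≠ 25, therefore φ is not injective.
Since φ is not injective, we find the least positive k with φ(k) = φ(0): this means 16k ≡ 0 (mod 100), i.e. 100 ∣ 16k. Since gcd(16, 100) = 4, dividing through by 4 this holds exactly when 25 ∣ 4k, and as gcd(4, 25) = 1, exactly when 25 ∣ k.
The smallest positive such k is 25.

25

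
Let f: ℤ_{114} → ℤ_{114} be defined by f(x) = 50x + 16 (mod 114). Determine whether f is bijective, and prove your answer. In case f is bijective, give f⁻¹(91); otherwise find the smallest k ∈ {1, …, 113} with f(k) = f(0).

Recall that f is injective if f(x_1) = f(x_2) implies x_1 = x_2.
We have gcd(50, 114) = 2 > 1. Taking x_1 = 0 and x_2 = 57: f(0) = 16 and f(57) = 50·57 + 16 = 2866 ≡ 16 (mod 114).
So f(0) = f(57) while 0 ≠ 57, so f is not injective, hence not bijective.
Since f is not bijective, we find the least positive k with f(k) = f(0): this means 50k ≡ 0 (mod 114), i.e. 114 ∣ 50k. Since gcd(50, 114) = 2, dividing through by 2 this holds exactly when 57 ∣ 25k, and as gcd(25, 57) = 1, exactly when 57 ∣ k.
The smallest positive such k is 57.

57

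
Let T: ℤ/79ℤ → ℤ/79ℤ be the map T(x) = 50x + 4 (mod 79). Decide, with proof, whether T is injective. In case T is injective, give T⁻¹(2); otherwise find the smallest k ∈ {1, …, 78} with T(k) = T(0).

60

By definition, T is injective when T(a) = T(b) forces a = b.
If T(a) = T(b), then 50a ≡ 50b (mod 79). Because gcd(50, 79) = 1, we may cancel 50 to get a ≡ b (mod 79).
So T is injective.
We now compute 50⁻¹ mod 79 explicitly. Euclid's algorithm: 79 = 1·50 + 29, 50 = 1·29 + 21, 29 = 1·21 + 8, 21 = 2·8 + 5, 8 = 1·5 + 3, 5 = 1·3 + 2, 3 = 1·2 + 1; back-substituting gives 1 = 49·50 − 31·79, so 50⁻¹ ≡ 49 (mod 79).
Since T is injective, we find T⁻¹(2): we need 50x ≡ 2 − 4 ≡ 77 (mod 79). Using 50⁻¹ = 49: x ≡ 49·77 = 3773 = 47·79 + 60, so x = 60.
Check: T(60) = 50·60 + 4 = 3004 = 38·79 + 2 ≡ 2 (mod 79).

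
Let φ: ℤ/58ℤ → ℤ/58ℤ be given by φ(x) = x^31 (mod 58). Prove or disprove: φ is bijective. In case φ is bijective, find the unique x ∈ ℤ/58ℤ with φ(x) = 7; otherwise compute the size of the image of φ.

Computing x^31 mod 58 for each x (by repeated squaring, reducing mod 58 at every step), the values φ(0), φ(1), …, φ(57) are: 0, 1, 8, 27, 6, 9, 42, 53, 48, 33, 14, 55, 46, 51, 18, 11, 36, 41, 32, 15, 54, 39, 34, 45, 20, 23, 2, 21, 28, 29, 30, 37, 56, 35, 38, 13, 24, 19, 4, 43, 26, 17, 22, 47, 40, 7, 12, 3, 44, 25, 10, 5, 16, 49, 52, 31, 50, 57.
Every element of ℤ/58ℤ appears exactly once in this list, so φ is a bijection, and in particular bijective.
Since φ is bijective, we read off the preimage of 7 from the same table: φ(45) = 7, so φ⁻¹(7) = 45.

45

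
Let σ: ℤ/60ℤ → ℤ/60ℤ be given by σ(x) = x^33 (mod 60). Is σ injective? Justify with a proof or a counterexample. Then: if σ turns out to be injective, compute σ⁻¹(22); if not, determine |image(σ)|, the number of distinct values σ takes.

σ(0) = 0^33 = 0.
σ(30): Repeated squaring mod 60: 30^1 ≡ 30, 30^2 ≡ 30² = 900 ≡ 0, 30^4 ≡ 0² = 0, 30^8 ≡ 0² = 0, 30^16 ≡ 0² = 0, 30^32 ≡ 0² = 0. Since 33 = 32 + 1, 30^33 ≡ 0·30: 0·30 = 0. So 30^33 ≡ 0 (mod 60).
So σ(0) = σ(30) = 0 while 0 ≠ 30, thus σ is not injective.
Since σ is not injective, we determine |image(σ)|. Computing x^33 mod 60 for each x (by repeated squaring, reducing mod 60 at every step), the values σ(0), σ(1), …, σ(59) are: 0, 1, 32, 3, 4, 5, 36, 7, 8, 9, 40, 11, 12, 13, 44, 15, 16, 17, 48, 19, 20, 21, 52, 23, 24, 25, 56, 27, 28, 29, 0, 31, 32, 33, 4, 35, 36, 37, 8, 39, 40, 41, 12, 43, 44, 45, 16, 47, 48, 49, 20, 51, 52, 53, 24, 55, 56, 57, 28, 59.
The distinct values are {0, 1, 3, 4, 5, 7, 8, 9, 11, 12, 13, 15, 16, 17, 19, 20, 21, 23, 24, 25, 27, 28, 29, 31, 32, 33, 35, 36, 37, 39, 40, 41, 43, 44, 45, 47, 48, 49, 51, 52, 53, 55, 56, 57, 59}; there are 45 of them.

45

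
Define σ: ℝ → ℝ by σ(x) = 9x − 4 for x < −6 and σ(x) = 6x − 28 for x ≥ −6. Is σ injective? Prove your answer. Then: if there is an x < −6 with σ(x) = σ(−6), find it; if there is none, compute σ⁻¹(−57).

-20/3

Both pieces are strictly increasing (slopes 9 and 6), so each is injective on its own interval.
The left piece maps (−∞, −6) onto (−∞, −58); the right piece maps [−6, ∞) onto [−64, ∞).
These images overlap. In particular σ(−6) = −64 (right piece), and solving 9x − 4 = −64 on the left piece gives x = −20/3 < −6.
So σ(−20/3) = σ(−6) with −20/3 ≠ −6, and σ is not injective. This x = −20/3 is the requested value below −6.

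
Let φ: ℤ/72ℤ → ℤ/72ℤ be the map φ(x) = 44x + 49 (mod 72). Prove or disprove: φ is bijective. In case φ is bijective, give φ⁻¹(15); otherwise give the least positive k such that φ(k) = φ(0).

We have gcd(44, 72) = 4 > 1. Taking s = 0 and t = 18: φ(0) = 49 and φ(18) = 44·18 + 49 = 841 ≡ 49 (mod 72).
So φ(0) = φ(18) while 0 ≠ 18, thus φ is not injective, hence not bijective.
Since φ is not bijective, we find the least positive k with φ(k) = φ(0): this means 44k ≡ 0 (mod 72), i.e. 72 ∣ 44k. Since gcd(44, 72) = 4, dividing through by 4 this holds exactly when 18 ∣ 11k, and as gcd(11, 18) = 1, exactly when 18 ∣ k.
The smallest positive such k is 18.

18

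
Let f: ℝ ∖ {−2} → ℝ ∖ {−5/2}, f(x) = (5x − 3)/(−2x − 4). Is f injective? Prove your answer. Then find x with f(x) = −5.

-23/5

Suppose f(a) = f(b). Cross-multiplying: (5a − 3)(−2b − 4) = (5b − 3)(−2a − 4).
Expanding both sides and cancelling the symmetric terms leaves −26·(a − b) = 0. Since −26 ≠ 0, a = b. Therefore f is injective.
Solving f(x) = −5: cross-multiplying gives 5x − 3 = −5(−2x − 4), which rearranges to −5x = 23, so x = −23/5.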